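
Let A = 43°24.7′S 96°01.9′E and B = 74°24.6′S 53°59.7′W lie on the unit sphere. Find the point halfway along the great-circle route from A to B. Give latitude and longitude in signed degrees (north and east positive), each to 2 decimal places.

Central angle δ = 1.0555 rad. Interpolating on the sphere with fraction f = 0.5:
P = [sin((1−f)δ)·A + sin(fδ)·B] / sin δ = 0.5787·A + 0.5787·B in Cartesian coordinates,
giving P = (0.0473, 0.2923, -0.9552), i.e. latitude -72.78°, longitude 80.82°.

-72.78°, 80.82°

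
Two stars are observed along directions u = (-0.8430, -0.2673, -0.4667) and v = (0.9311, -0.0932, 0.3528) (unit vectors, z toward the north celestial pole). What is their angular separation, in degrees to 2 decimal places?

157.62°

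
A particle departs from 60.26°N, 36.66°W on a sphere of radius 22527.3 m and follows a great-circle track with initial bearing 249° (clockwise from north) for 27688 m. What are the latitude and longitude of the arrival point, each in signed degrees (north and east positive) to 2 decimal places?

Angular distance δ = d/R = 27688/22527.3 = 1.22909 rad; initial bearing θ = 4.3459 rad.
sin φ₂ = sin φ₁ cos δ + cos φ₁ sin δ cos θ = (0.8683)(0.3351) + (0.4961)(0.9422)(-0.3584) = 0.1235, so φ₂ = 7.09°.
Δλ = atan2(sin θ sin δ cos φ₁, cos δ − sin φ₁ sin φ₂) = atan2(-0.4363, 0.2279) = -62.423°.
λ₂ = -36.660° − 62.423° = -99.08°.

7.09°, -99.08°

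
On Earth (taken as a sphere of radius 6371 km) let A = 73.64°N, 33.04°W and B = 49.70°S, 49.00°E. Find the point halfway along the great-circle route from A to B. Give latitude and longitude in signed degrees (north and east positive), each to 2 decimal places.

14.89°, 26.87°

Central angle δ = 2.3554 rad. Interpolating on the sphere with fraction f = 0.5:
P = [sin((1−f)δ)·A + sin(fδ)·B] / sin δ = 1.3053·A + 1.3053·B in Cartesian coordinates,
giving P = (0.8621, 0.4367, 0.2569), i.e. latitude 14.89°, longitude 26.87°.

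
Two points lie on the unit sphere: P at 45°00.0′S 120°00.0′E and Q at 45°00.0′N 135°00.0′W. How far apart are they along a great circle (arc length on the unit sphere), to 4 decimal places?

With latitudes φ₁ = -45.000°, φ₂ = 45.000° and longitude difference Δλ = 105.000°:
cos c = sin φ₁ sin φ₂ + cos φ₁ cos φ₂ cos Δλ = (-0.7071)(0.7071) + (0.7071)(0.7071)(-0.2588) = -0.62941,
so c = arccos(-0.62941) = 2.25159 rad.
On the unit sphere the arc length equals the central angle: 2.2516.

2.2516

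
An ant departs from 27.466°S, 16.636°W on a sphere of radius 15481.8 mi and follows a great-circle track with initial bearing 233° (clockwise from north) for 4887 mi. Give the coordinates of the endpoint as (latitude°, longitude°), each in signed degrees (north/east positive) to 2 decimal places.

-37.17°, -34.76°

Angular distance δ = d/R = 4887/15481.8 = 0.31566 rad; initial bearing θ = 4.0666 rad.
sin φ₂ = sin φ₁ cos δ + cos φ₁ sin δ cos θ = (-0.4612)(0.9506) + (0.8873)(0.3104)(-0.6018) = -0.6042, so φ₂ = -37.17°.
Δλ = atan2(sin θ sin δ cos φ₁, cos δ − sin φ₁ sin φ₂) = atan2(-0.2200, 0.6719) = -18.128°.
λ₂ = -16.636° − 18.128° = -34.76°.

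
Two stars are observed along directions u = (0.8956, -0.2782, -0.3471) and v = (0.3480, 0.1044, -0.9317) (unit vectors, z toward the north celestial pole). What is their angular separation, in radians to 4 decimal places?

0.9198 rad

u·v = 0.6060; |u| = 1.0000, |v| = 1.0000.
cos θ = (u·v)/(|u||v|) = 0.6060, so θ = 0.9198 rad.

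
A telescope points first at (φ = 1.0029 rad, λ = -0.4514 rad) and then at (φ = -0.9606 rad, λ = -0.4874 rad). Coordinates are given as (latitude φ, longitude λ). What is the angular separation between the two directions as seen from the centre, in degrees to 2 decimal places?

112.51°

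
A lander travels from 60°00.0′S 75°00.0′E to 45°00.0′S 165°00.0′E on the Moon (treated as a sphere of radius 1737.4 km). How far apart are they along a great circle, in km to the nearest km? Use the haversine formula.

Let φ₁ = -1.0472 rad, φ₂ = -0.7854 rad, and Δλ = 1.5708 rad.
Haversine: a = sin²(Δφ/2) + cos φ₁ cos φ₂ sin²(Δλ/2) = 0.0170 + (0.5000)(0.7071)(0.5000) = 0.19381.
Central angle c = 2·arcsin(√a) = 0.91174 rad.
Distance = R·c = 1737.4 × 0.9117 ≈ 1584 km.

1584 km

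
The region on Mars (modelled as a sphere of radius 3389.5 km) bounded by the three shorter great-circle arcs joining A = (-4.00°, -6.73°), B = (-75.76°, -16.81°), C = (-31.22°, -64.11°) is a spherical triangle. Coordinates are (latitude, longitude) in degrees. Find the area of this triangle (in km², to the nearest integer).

Side lengths (central angles): a = 0.8697, b = 1.0518, c = 1.2564 rad; semiperimeter s = 1.5890.
By l'Huilier's theorem, tan(E/4) = √[tan(s/2) tan((s−a)/2) tan((s−b)/2) tan((s−c)/2)], giving spherical excess E = 0.5288 rad.
Area = E·R² = 0.5288 × (3389.5)² ≈ 6075421 km².

6075421 km²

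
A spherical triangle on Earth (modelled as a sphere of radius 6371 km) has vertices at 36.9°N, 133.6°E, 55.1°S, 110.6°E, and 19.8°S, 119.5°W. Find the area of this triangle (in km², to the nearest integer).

Side lengths (central angles): a = 1.6383, b = 2.0066, c = 1.6421 rad; semiperimeter s = 2.6435.
By l'Huilier's theorem, tan(E/4) = √[tan(s/2) tan((s−a)/2) tan((s−b)/2) tan((s−c)/2)], giving spherical excess E = 2.2328 rad.
Area = E·R² = 2.2328 × (6371)² ≈ 90628816 km².

90628816 km²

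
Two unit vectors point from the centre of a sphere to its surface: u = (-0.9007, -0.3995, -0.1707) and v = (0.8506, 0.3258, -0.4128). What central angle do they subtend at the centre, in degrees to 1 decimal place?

u·v = -0.8258; |u| = 1.0000, |v| = 1.0000.
cos θ = (u·v)/(|u||v|) = -0.8258, so θ = 145.7°.

145.7°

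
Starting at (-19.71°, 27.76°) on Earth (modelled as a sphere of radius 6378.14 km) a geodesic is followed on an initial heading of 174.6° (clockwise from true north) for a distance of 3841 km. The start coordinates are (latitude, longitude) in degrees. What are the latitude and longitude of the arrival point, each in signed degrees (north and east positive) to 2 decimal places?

Angular distance δ = d/R = 3841/6378.14 = 0.60221 rad; initial bearing θ = 3.0473 rad.
sin φ₂ = sin φ₁ cos δ + cos φ₁ sin δ cos θ = (-0.3373)(0.8241) + (0.9414)(0.5665)(-0.9956) = -0.8088, so φ₂ = -53.98°.
Δλ = atan2(sin θ sin δ cos φ₁, cos δ − sin φ₁ sin φ₂) = atan2(0.0502, 0.5513) = 5.201°.
λ₂ = 27.760° + 5.201° = 32.96°.

-53.98°, 32.96°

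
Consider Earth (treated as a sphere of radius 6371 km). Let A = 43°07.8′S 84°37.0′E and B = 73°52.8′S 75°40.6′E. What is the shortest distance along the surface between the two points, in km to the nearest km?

With latitudes φ₁ = -43.130°, φ₂ = -73.880° and longitude difference Δλ = -8.940°:
cos c = sin φ₁ sin φ₂ + cos φ₁ cos φ₂ cos Δλ = (-0.6837)(-0.9607) + (0.7298)(0.2777)(0.9879) = 0.85694,
so c = arccos(0.85694) = 0.54148 rad.
Distance = R·c = 6371 × 0.5415 ≈ 3450 km.

3450 km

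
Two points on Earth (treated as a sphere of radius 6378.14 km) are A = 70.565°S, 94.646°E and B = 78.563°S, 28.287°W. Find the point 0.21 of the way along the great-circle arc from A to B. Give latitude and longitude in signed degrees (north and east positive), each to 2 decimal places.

-75.77°, 86.17°

Central angle δ = 0.4769 rad. Interpolating on the sphere with fraction f = 0.21:
P = [sin((1−f)δ)·A + sin(fδ)·B] / sin δ = 0.8015·A + 0.2178·B in Cartesian coordinates,
giving P = (0.0164, 0.2453, -0.9693), i.e. latitude -75.77°, longitude 86.17°.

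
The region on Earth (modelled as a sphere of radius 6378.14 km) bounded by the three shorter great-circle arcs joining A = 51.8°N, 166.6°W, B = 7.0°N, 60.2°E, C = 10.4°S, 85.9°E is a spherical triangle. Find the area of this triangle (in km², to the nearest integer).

Side lengths (central angles): a = 0.5401, b = 1.9016, c = 1.9012 rad; semiperimeter s = 2.1714.
By l'Huilier's theorem, tan(E/4) = √[tan(s/2) tan((s−a)/2) tan((s−b)/2) tan((s−c)/2)], giving spherical excess E = 0.7621 rad.
Area = E·R² = 0.7621 × (6378.14)² ≈ 31002877 km².

31002877 km²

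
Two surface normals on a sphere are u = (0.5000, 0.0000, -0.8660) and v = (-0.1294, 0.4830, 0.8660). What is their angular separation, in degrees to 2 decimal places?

u·v = -0.8147; |u| = 1.0000, |v| = 1.0000.
cos θ = (u·v)/(|u||v|) = -0.8147, so θ = 144.56°.

144.56°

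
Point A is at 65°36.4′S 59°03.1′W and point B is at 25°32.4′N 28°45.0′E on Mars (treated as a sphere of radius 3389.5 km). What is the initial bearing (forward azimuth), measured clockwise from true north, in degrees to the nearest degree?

77°

With φ₁ = -1.1451, φ₂ = 0.4458, Δλ = 1.5324 rad, the forward-azimuth formula gives
θ = atan2( sin Δλ cos φ₂ , cos φ₁ sin φ₂ − sin φ₁ cos φ₂ cos Δλ ) = atan2(0.9016, 0.2096) = 76.91°.
So the initial bearing is 77°.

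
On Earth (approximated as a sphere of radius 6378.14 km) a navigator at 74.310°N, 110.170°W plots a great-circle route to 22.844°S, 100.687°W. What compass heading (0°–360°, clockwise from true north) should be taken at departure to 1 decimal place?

With φ₁ = 1.2970, φ₂ = -0.3987, Δλ = 0.1655 rad, the forward-azimuth formula gives
θ = atan2( sin Δλ cos φ₂ , cos φ₁ sin φ₂ − sin φ₁ cos φ₂ cos Δλ ) = atan2(0.1518, -0.9801) = 171.19°.
So the initial bearing is 171.2°.

171.2°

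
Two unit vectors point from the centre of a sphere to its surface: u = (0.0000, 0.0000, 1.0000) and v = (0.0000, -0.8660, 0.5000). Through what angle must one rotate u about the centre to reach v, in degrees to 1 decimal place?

u·v = 0.5000; |u| = 1.0000, |v| = 1.0000.
cos θ = (u·v)/(|u||v|) = 0.5000, so θ = 60.0°.

60.0°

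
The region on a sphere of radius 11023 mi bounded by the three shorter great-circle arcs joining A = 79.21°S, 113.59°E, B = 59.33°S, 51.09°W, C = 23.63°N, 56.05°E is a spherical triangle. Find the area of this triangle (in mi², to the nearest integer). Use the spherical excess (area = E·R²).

129862085 mi²

Side lengths (central angles): a = 2.0743, b = 1.8773, c = 0.7185 rad; semiperimeter s = 2.3350.
By l'Huilier's theorem, tan(E/4) = √[tan(s/2) tan((s−a)/2) tan((s−b)/2) tan((s−c)/2)], giving spherical excess E = 1.0688 rad.
Area = E·R² = 1.0688 × (11023)² ≈ 129862085 mi².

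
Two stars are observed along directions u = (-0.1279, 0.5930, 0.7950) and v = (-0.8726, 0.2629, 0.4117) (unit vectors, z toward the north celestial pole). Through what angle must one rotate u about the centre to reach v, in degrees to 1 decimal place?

53.5°

u·v = 0.5948; |u| = 1.0000, |v| = 1.0000.
cos θ = (u·v)/(|u||v|) = 0.5948, so θ = 53.5°.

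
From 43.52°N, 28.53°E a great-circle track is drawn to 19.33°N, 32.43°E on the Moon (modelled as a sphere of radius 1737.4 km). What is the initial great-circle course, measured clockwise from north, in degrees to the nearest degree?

171°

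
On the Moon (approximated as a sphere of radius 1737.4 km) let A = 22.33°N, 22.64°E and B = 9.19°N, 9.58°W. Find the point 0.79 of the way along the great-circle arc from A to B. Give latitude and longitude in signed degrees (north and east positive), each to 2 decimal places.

Central angle δ = 0.5859 rad. Interpolating on the sphere with fraction f = 0.79:
P = [sin((1−f)δ)·A + sin(fδ)·B] / sin δ = 0.2220·A + 0.8075·B in Cartesian coordinates,
giving P = (0.9755, -0.0536, 0.2133), i.e. latitude 12.32°, longitude -3.15°.

12.32°, -3.15°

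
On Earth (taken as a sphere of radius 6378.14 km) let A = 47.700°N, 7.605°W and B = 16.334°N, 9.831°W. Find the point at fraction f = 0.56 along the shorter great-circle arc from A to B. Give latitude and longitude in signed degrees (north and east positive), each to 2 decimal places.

30.14°, -9.04°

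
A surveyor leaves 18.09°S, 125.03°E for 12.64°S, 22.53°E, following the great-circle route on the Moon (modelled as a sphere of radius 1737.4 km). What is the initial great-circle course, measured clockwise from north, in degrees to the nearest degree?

254°

Δλ = -102.500° = -1.7890 rad.
y = sin Δλ · cos φ₂ = (-0.9763)(0.9758) = -0.9526
x = cos φ₁ sin φ₂ − sin φ₁ cos φ₂ cos Δλ = (0.9506)(-0.2188) − (-0.3105)(0.9758)(-0.2164) = -0.2736
θ = atan2(y, x) = -106.02°; adding 360° gives 254°.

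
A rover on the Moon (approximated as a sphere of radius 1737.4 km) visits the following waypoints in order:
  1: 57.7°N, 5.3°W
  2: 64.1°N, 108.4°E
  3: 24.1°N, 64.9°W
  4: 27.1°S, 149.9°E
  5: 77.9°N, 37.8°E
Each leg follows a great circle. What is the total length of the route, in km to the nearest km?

12416 km

Leg 1→2: central angle 0.8412 rad, distance 1461.6 km.
Leg 2→3: central angle 1.5995 rad, distance 2779.0 km.
Leg 3→4: central angle 2.5931 rad, distance 4505.2 km.
Leg 4→5: central angle 2.1125 rad, distance 3670.3 km.
Total: 1461.6 + 2779.0 + 4505.2 + 3670.3 ≈ 12416 km.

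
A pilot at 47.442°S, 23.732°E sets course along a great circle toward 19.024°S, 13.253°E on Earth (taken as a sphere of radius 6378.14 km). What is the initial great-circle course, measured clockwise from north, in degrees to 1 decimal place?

339.7°

Δλ = -10.479° = -0.1829 rad.
y = sin Δλ · cos φ₂ = (-0.1819)(0.9454) = -0.1719
x = cos φ₁ sin φ₂ − sin φ₁ cos φ₂ cos Δλ = (0.6763)(-0.3260) − (-0.7366)(0.9454)(0.9833) = 0.4643
θ = atan2(y, x) = -20.32°; adding 360° gives 339.7°.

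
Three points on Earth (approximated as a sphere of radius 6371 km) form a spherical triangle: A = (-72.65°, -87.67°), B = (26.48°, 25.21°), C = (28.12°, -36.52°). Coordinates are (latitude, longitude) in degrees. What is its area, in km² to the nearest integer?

59221618 km²

Side lengths (central angles): a = 0.9471, b = 1.8597, c = 2.1287 rad; semiperimeter s = 2.4677.
By l'Huilier's theorem, tan(E/4) = √[tan(s/2) tan((s−a)/2) tan((s−b)/2) tan((s−c)/2)], giving spherical excess E = 1.4590 rad.
Area = E·R² = 1.4590 × (6371)² ≈ 59221618 km².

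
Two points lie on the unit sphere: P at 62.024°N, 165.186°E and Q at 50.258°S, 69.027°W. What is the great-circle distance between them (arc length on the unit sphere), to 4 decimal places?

2.5953

With latitudes φ₁ = 62.024°, φ₂ = -50.258° and longitude difference Δλ = 125.787°:
cos c = sin φ₁ sin φ₂ + cos φ₁ cos φ₂ cos Δλ = (0.8831)(-0.7689) + (0.4691)(0.6393)(-0.5848) = -0.85446,
so c = arccos(-0.85446) = 2.59530 rad.
On the unit sphere the arc length equals the central angle: 2.5953.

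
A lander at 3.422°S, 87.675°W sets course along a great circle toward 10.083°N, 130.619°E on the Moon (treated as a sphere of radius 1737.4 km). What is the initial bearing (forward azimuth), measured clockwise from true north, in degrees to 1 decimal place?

281.9°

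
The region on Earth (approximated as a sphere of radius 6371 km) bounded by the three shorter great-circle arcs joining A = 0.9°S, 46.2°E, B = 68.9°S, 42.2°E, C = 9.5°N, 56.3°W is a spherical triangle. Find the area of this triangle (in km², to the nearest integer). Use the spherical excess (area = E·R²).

61370728 km²

Side lengths (central angles): a = 1.7788, b = 1.7886, c = 1.1878 rad; semiperimeter s = 2.3775.
By l'Huilier's theorem, tan(E/4) = √[tan(s/2) tan((s−a)/2) tan((s−b)/2) tan((s−c)/2)], giving spherical excess E = 1.5120 rad.
Area = E·R² = 1.5120 × (6371)² ≈ 61370728 km².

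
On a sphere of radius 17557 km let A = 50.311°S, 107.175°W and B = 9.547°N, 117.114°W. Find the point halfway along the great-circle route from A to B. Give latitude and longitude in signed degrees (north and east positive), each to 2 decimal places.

-20.45°, -113.21°

The central angle between A and B is δ = 1.0556 rad.
With f = 0.5, the slerp weights are sin((1−f)δ)/sin δ = 0.5788 and sin(fδ)/sin δ = 0.5788.
Weighted sum of the unit vectors: (0.5788)·(-0.1886,-0.6101,-0.7695) + (0.5788)·(-0.4495,-0.8778,0.1659) = (-0.3693, -0.8611, -0.3494).
Converting back: φ = atan2(z, √(x²+y²)) = -20.45°, λ = atan2(y, x) = -113.21°.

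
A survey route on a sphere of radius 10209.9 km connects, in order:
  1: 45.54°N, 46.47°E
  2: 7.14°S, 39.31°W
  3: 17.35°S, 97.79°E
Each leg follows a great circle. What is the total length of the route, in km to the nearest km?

Leg 1→2: central angle 1.6084 rad, distance 16421.4 km.
Leg 2→3: central angle 2.2873 rad, distance 23352.7 km.
Total: 16421.4 + 23352.7 ≈ 39774 km.

39774 km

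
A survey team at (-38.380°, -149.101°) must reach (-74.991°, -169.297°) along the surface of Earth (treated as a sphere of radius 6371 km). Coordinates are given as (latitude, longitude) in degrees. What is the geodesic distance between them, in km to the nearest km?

4202 km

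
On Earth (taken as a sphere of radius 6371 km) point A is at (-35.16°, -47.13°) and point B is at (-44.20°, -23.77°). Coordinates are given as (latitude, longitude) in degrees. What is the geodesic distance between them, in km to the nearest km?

In radians: φ₁ = -0.6137, φ₂ = -0.7714, Δλ = 23.360° = 0.4077 rad.
cos c = sin φ₁ sin φ₂ + cos φ₁ cos φ₂ cos Δλ = (-0.5759)(-0.6972) + (0.8175)(0.7169)(0.9180) = 0.93954,
so c = arccos(0.93954) = 0.34952 rad.
Distance = R·c = 6371 × 0.3495 ≈ 2227 km.

2227 km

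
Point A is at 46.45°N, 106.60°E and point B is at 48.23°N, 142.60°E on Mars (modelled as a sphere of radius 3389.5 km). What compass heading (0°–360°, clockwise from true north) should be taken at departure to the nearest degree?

With φ₁ = 0.8107, φ₂ = 0.8418, Δλ = 0.6283 rad, the forward-azimuth formula gives
θ = atan2( sin Δλ cos φ₂ , cos φ₁ sin φ₂ − sin φ₁ cos φ₂ cos Δλ ) = atan2(0.3915, 0.1233) = 72.52°.
So the initial bearing is 73°.

73°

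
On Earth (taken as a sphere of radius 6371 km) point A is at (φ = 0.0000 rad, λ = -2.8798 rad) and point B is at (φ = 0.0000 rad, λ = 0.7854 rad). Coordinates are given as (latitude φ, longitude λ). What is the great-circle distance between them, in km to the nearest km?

16679 km

In radians: φ₁ = 0.0000, φ₂ = 0.0000, Δλ = -150.000° = -2.6180 rad.
cos c = sin φ₁ sin φ₂ + cos φ₁ cos φ₂ cos Δλ = (0.0000)(0.0000) + (1.0000)(1.0000)(-0.8660) = -0.86602,
so c = arccos(-0.86602) = 2.61799 rad.
Distance = R·c = 6371 × 2.6180 ≈ 16679 km.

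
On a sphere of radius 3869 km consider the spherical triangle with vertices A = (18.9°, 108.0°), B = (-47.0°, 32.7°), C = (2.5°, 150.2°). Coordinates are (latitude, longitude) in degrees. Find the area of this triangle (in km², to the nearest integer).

13612393 km²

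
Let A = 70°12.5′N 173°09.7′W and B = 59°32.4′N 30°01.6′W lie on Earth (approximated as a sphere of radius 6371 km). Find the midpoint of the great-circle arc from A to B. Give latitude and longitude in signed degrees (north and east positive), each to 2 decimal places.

80.20°, -70.74°

Central angle δ = 0.8315 rad. Interpolating on the sphere with fraction f = 0.5:
P = [sin((1−f)δ)·A + sin(fδ)·B] / sin δ = 0.5466·A + 0.5466·B in Cartesian coordinates,
giving P = (0.0561, -0.1607, 0.9854), i.e. latitude 80.20°, longitude -70.74°.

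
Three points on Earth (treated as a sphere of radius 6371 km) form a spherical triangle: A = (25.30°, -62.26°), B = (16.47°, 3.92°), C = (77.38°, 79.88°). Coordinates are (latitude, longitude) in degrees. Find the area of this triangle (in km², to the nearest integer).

30974659 km²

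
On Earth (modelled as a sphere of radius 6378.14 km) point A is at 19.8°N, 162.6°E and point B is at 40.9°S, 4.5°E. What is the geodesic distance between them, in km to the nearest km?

16903 km

With latitudes φ₁ = 19.800°, φ₂ = -40.900° and longitude difference Δλ = -158.100°:
cos c = sin φ₁ sin φ₂ + cos φ₁ cos φ₂ cos Δλ = (0.3387)(-0.6547) + (0.9409)(0.7559)(-0.9278) = -0.88163,
so c = arccos(-0.88163) = 2.65011 rad.
Distance = R·c = 6378.14 × 2.6501 ≈ 16903 km.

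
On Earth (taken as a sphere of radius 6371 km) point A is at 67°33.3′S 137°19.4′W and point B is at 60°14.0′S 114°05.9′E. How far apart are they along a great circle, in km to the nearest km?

4682 km

In radians: φ₁ = -1.1791, φ₂ = -1.0513, Δλ = -108.578° = -1.8950 rad.
Haversine: a = sin²(Δφ/2) + cos φ₁ cos φ₂ sin²(Δλ/2) = 0.0041 + (0.3818)(0.4965)(0.6593) = 0.12905.
Central angle c = 2·arcsin(√a) = 0.73489 rad.
Distance = R·c = 6371 × 0.7349 ≈ 4682 km.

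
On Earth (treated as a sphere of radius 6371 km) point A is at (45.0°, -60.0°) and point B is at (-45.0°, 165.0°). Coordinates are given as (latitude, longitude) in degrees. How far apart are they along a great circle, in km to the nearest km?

With latitudes φ₁ = 45.000°, φ₂ = -45.000° and longitude difference Δλ = -135.000°:
cos c = sin φ₁ sin φ₂ + cos φ₁ cos φ₂ cos Δλ = (0.7071)(-0.7071) + (0.7071)(0.7071)(-0.7071) = -0.85355,
so c = arccos(-0.85355) = 2.59356 rad.
Distance = R·c = 6371 × 2.5936 ≈ 16524 km.

16524 km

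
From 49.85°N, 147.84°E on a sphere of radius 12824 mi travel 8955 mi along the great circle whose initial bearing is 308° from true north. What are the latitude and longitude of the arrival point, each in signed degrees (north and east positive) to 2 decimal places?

Angular distance δ = d/R = 8955/12824 = 0.69830 rad; initial bearing θ = 5.3756 rad.
sin φ₂ = sin φ₁ cos δ + cos φ₁ sin δ cos θ = (0.7644)(0.7659) + (0.6448)(0.6429)(0.6157) = 0.8407, so φ₂ = 57.21°.
Δλ = atan2(sin θ sin δ cos φ₁, cos δ − sin φ₁ sin φ₂) = atan2(-0.3267, 0.1234) = -69.312°.
λ₂ = 147.840° − 69.312° = 78.53°.

57.21°, 78.53°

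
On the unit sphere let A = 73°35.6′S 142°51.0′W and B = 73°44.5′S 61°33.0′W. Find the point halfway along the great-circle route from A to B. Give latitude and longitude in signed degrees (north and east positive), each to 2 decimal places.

-77.47°, -102.42°

The central angle between A and B is δ = 0.3685 rad.
With f = 0.5, the slerp weights are sin((1−f)δ)/sin δ = 0.5086 and sin(fδ)/sin δ = 0.5086.
Weighted sum of the unit vectors: (0.5086)·(-0.2251,-0.1706,-0.9593) + (0.5086)·(0.1334,-0.2462,-0.9600) = (-0.0467, -0.2120, -0.9762).
Converting back: φ = atan2(z, √(x²+y²)) = -77.47°, λ = atan2(y, x) = -102.42°.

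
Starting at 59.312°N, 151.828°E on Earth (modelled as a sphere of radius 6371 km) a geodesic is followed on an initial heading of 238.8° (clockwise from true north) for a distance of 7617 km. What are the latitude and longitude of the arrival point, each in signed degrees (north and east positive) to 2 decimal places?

3.97°, 98.91°

Angular distance δ = d/R = 7617/6371 = 1.19557 rad; initial bearing θ = 4.1678 rad.
sin φ₂ = sin φ₁ cos δ + cos φ₁ sin δ cos θ = (0.8600)(0.3665) + (0.5104)(0.9304)(-0.5180) = 0.0692, so φ₂ = 3.97°.
Δλ = atan2(sin θ sin δ cos φ₁, cos δ − sin φ₁ sin φ₂) = atan2(-0.4062, 0.3070) = -52.917°.
λ₂ = 151.828° − 52.917° = 98.91°.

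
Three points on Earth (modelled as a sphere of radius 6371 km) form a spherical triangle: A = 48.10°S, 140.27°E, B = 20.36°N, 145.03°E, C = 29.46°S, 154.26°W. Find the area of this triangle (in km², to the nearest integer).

26316357 km²

Side lengths (central angles): a = 1.3405, b = 0.9179, c = 1.1972 rad; semiperimeter s = 1.7278.
By l'Huilier's theorem, tan(E/4) = √[tan(s/2) tan((s−a)/2) tan((s−b)/2) tan((s−c)/2)], giving spherical excess E = 0.6484 rad.
Area = E·R² = 0.6484 × (6371)² ≈ 26316357 km².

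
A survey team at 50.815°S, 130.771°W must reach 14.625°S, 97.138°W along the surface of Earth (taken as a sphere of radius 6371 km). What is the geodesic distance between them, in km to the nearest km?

5025 km

With latitudes φ₁ = -50.815°, φ₂ = -14.625° and longitude difference Δλ = 33.633°:
cos c = sin φ₁ sin φ₂ + cos φ₁ cos φ₂ cos Δλ = (-0.7751)(-0.2525) + (0.6318)(0.9676)(0.8326) = 0.70472,
so c = arccos(0.70472) = 0.78876 rad.
Distance = R·c = 6371 × 0.7888 ≈ 5025 km.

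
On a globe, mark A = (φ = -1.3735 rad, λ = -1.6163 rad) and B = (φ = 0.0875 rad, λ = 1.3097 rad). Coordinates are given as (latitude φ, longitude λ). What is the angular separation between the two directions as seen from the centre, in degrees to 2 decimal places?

106.05°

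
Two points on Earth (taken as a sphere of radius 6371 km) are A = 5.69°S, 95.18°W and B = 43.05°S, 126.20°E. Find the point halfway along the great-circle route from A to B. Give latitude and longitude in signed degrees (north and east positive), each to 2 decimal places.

Central angle δ = 2.0691 rad. Interpolating on the sphere with fraction f = 0.5:
P = [sin((1−f)δ)·A + sin(fδ)·B] / sin δ = 0.9786·A + 0.9786·B in Cartesian coordinates,
giving P = (-0.5103, -0.3927, -0.7651), i.e. latitude -49.91°, longitude -142.42°.

-49.91°, -142.42°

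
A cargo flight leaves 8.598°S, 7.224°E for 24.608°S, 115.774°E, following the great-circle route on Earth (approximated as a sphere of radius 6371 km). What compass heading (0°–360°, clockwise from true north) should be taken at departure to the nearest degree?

118°

With φ₁ = -0.1501, φ₂ = -0.4295, Δλ = 1.8946 rad, the forward-azimuth formula gives
θ = atan2( sin Δλ cos φ₂ , cos φ₁ sin φ₂ − sin φ₁ cos φ₂ cos Δλ ) = atan2(0.8619, -0.4550) = 117.83°.
So the initial bearing is 118°.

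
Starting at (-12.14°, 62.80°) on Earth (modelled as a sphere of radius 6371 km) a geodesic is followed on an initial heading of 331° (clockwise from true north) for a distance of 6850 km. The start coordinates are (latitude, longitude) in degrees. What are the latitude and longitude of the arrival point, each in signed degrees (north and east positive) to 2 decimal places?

40.71°, 28.57°

Angular distance δ = d/R = 6850/6371 = 1.07518 rad; initial bearing θ = 5.7770 rad.
sin φ₂ = sin φ₁ cos δ + cos φ₁ sin δ cos θ = (-0.2103)(0.4756) + (0.9776)(0.8797)(0.8746) = 0.6522, so φ₂ = 40.71°.
Δλ = atan2(sin θ sin δ cos φ₁, cos δ − sin φ₁ sin φ₂) = atan2(-0.4169, 0.6127) = -34.234°.
λ₂ = 62.800° − 34.234° = 28.57°.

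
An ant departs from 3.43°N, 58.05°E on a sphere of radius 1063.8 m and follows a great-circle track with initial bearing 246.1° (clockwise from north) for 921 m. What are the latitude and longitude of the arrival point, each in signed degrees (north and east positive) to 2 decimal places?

-15.62°, 11.75°

Angular distance δ = d/R = 921/1063.8 = 0.86576 rad; initial bearing θ = 4.2953 rad.
sin φ₂ = sin φ₁ cos δ + cos φ₁ sin δ cos θ = (0.0598)(0.6481) + (0.9982)(0.7616)(-0.4051) = -0.2692, so φ₂ = -15.62°.
Δλ = atan2(sin θ sin δ cos φ₁, cos δ − sin φ₁ sin φ₂) = atan2(-0.6950, 0.6642) = -46.301°.
λ₂ = 58.050° − 46.301° = 11.75°.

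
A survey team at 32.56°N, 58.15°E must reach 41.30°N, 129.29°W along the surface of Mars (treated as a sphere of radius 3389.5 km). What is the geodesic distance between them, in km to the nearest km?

6260 km

In radians: φ₁ = 0.5683, φ₂ = 0.7208, Δλ = 172.560° = 3.0117 rad.
Haversine: a = sin²(Δφ/2) + cos φ₁ cos φ₂ sin²(Δλ/2) = 0.0058 + (0.8428)(0.7513)(0.9958) = 0.63633.
Central angle c = 2·arcsin(√a) = 1.84695 rad.
Distance = R·c = 3389.5 × 1.8469 ≈ 6260 km.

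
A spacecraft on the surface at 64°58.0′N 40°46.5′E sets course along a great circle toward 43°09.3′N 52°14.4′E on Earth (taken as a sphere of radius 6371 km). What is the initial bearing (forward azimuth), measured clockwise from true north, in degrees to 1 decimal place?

Δλ = 11.465° = 0.2001 rad.
y = sin Δλ · cos φ₂ = (0.1988)(0.7295) = 0.1450
x = cos φ₁ sin φ₂ − sin φ₁ cos φ₂ cos Δλ = (0.4231)(0.6840) − (0.9061)(0.7295)(0.9800) = -0.3584
θ = atan2(y, x) = 157.97°, so the bearing is 158.0°.

158.0°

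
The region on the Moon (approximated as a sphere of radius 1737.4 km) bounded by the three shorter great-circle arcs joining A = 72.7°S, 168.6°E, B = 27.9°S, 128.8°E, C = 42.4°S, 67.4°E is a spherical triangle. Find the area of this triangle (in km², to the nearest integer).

1159706 km²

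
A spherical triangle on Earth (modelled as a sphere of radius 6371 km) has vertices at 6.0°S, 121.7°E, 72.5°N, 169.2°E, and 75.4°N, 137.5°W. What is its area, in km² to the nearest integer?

1175280 km²

Side lengths (central angles): a = 0.2528, b = 1.7195, c = 1.4683 rad; semiperimeter s = 1.7203.
By l'Huilier's theorem, tan(E/4) = √[tan(s/2) tan((s−a)/2) tan((s−b)/2) tan((s−c)/2)], giving spherical excess E = 0.0290 rad.
Area = E·R² = 0.0290 × (6371)² ≈ 1175280 km².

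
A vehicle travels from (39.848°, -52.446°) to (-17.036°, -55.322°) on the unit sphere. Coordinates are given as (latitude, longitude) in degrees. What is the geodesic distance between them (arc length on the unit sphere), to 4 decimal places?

With latitudes φ₁ = 39.848°, φ₂ = -17.036° and longitude difference Δλ = -2.876°:
cos c = sin φ₁ sin φ₂ + cos φ₁ cos φ₂ cos Δλ = (0.6408)(-0.2930) + (0.7677)(0.9561)(0.9987) = 0.54541,
so c = arccos(0.54541) = 0.99392 rad.
On the unit sphere the arc length equals the central angle: 0.9939.

0.9939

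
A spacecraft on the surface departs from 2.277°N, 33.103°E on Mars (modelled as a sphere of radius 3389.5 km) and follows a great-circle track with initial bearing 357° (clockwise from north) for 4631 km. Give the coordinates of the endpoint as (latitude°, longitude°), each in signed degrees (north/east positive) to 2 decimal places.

80.10°, 15.76°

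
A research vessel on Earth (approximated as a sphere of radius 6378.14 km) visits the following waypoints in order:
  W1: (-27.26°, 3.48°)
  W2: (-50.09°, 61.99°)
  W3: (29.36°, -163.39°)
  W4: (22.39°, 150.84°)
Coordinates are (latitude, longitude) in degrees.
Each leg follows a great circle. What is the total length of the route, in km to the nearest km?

25745 km

Leg W1→W2: central angle 0.8642 rad, distance 5512.0 km.
Leg W2→W3: central angle 2.4478 rad, distance 15612.6 km.
Leg W3→W4: central angle 0.7244 rad, distance 4620.6 km.
Total: 5512.0 + 15612.6 + 4620.6 ≈ 25745 km.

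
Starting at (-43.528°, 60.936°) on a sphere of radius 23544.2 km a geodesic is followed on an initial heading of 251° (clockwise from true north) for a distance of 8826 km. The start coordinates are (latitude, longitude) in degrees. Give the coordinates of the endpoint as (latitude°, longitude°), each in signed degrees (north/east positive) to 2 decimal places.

-46.66°, 30.64°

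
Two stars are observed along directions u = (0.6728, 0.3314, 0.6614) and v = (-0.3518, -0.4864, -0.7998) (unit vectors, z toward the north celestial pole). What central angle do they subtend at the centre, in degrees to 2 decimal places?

157.95°

u·v = -0.9269; |u| = 1.0000, |v| = 1.0000.
cos θ = (u·v)/(|u||v|) = -0.9269, so θ = 157.95°.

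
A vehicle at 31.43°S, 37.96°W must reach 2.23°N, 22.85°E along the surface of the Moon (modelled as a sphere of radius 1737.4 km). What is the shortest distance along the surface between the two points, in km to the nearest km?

2023 km

In radians: φ₁ = -0.5486, φ₂ = 0.0389, Δλ = 60.810° = 1.0613 rad.
Haversine: a = sin²(Δφ/2) + cos φ₁ cos φ₂ sin²(Δλ/2) = 0.0838 + (0.8533)(0.9992)(0.2561) = 0.30223.
Central angle c = 2·arcsin(√a) = 1.16414 rad.
Distance = R·c = 1737.4 × 1.1641 ≈ 2023 km.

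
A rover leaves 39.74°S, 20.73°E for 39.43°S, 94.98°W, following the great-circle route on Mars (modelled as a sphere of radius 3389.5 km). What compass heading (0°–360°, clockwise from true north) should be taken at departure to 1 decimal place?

Δλ = -115.710° = -2.0195 rad.
y = sin Δλ · cos φ₂ = (-0.9010)(0.7724) = -0.6959
x = cos φ₁ sin φ₂ − sin φ₁ cos φ₂ cos Δλ = (0.7690)(-0.6351) − (-0.6393)(0.7724)(-0.4338) = -0.7026
θ = atan2(y, x) = -135.27°; adding 360° gives 224.7°.

224.7°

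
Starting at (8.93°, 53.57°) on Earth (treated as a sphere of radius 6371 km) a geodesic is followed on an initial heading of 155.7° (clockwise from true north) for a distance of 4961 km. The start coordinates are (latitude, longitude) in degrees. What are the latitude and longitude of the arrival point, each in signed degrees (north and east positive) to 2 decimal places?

Angular distance δ = d/R = 4961/6371 = 0.77868 rad; initial bearing θ = 2.7175 rad.
sin φ₂ = sin φ₁ cos δ + cos φ₁ sin δ cos θ = (0.1552)(0.7118) + (0.9879)(0.7023)(-0.9114) = -0.5219, so φ₂ = -31.46°.
Δλ = atan2(sin θ sin δ cos φ₁, cos δ − sin φ₁ sin φ₂) = atan2(0.2855, 0.7928) = 19.805°.
λ₂ = 53.570° + 19.805° = 73.38°.

-31.46°, 73.38°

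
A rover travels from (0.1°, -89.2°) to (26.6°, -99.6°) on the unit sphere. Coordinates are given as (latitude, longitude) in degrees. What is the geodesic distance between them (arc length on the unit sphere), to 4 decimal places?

0.4944

In radians: φ₁ = 0.0017, φ₂ = 0.4643, Δλ = -10.400° = -0.1815 rad.
cos c = sin φ₁ sin φ₂ + cos φ₁ cos φ₂ cos Δλ = (0.0017)(0.4478) + (1.0000)(0.8942)(0.9836) = 0.88024,
so c = arccos(0.88024) = 0.49442 rad.
On the unit sphere the arc length equals the central angle: 0.4944.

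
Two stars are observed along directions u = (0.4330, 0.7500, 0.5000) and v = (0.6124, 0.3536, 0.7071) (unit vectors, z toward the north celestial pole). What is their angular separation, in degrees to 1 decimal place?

u·v = 0.8839; |u| = 1.0000, |v| = 1.0000.
cos θ = (u·v)/(|u||v|) = 0.8839, so θ = 27.9°.

27.9°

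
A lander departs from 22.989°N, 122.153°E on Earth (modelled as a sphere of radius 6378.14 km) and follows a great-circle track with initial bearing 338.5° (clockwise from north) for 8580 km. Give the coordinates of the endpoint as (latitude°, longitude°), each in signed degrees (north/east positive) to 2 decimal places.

67.25°, 9.61°

Angular distance δ = d/R = 8580/6378.14 = 1.34522 rad; initial bearing θ = 5.9079 rad.
sin φ₂ = sin φ₁ cos δ + cos φ₁ sin δ cos θ = (0.3906)(0.2237) + (0.9206)(0.9747)(0.9304) = 0.9222, so φ₂ = 67.25°.
Δλ = atan2(sin θ sin δ cos φ₁, cos δ − sin φ₁ sin φ₂) = atan2(-0.3288, -0.1365) = -112.542°.
λ₂ = 122.153° − 112.542° = 9.61°.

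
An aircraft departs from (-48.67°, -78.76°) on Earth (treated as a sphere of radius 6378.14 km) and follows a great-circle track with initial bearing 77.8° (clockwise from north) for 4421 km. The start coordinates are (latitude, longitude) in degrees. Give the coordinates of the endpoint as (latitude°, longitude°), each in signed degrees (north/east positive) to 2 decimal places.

Angular distance δ = d/R = 4421/6378.14 = 0.69315 rad; initial bearing θ = 1.3579 rad.
sin φ₂ = sin φ₁ cos δ + cos φ₁ sin δ cos θ = (-0.7509)(0.7692) + (0.6604)(0.6390)(0.2113) = -0.4885, so φ₂ = -29.24°.
Δλ = atan2(sin θ sin δ cos φ₁, cos δ − sin φ₁ sin φ₂) = atan2(0.4124, 0.4024) = 45.703°.
λ₂ = -78.760° + 45.703° = -33.06°.

-29.24°, -33.06°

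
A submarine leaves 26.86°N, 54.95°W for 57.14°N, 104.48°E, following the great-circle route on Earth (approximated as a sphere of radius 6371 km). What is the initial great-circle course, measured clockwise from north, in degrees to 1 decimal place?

With φ₁ = 0.4688, φ₂ = 0.9973, Δλ = 2.7826 rad, the forward-azimuth formula gives
θ = atan2( sin Δλ cos φ₂ , cos φ₁ sin φ₂ − sin φ₁ cos φ₂ cos Δλ ) = atan2(0.1906, 0.9789) = 11.02°.
So the initial bearing is 11.0°.

11.0°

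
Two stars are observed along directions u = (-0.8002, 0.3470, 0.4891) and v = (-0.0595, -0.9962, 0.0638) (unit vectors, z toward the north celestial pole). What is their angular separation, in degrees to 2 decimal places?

105.48°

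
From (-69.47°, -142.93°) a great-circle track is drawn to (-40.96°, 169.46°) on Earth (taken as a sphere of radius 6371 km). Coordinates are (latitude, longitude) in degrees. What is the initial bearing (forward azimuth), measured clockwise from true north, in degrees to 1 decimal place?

With φ₁ = -1.2125, φ₂ = -0.7149, Δλ = -0.8310 rad, the forward-azimuth formula gives
θ = atan2( sin Δλ cos φ₂ , cos φ₁ sin φ₂ − sin φ₁ cos φ₂ cos Δλ ) = atan2(-0.5577, 0.2469) = -66.12°.
Adding 360° brings this into [0°, 360°): 293.9°.

293.9°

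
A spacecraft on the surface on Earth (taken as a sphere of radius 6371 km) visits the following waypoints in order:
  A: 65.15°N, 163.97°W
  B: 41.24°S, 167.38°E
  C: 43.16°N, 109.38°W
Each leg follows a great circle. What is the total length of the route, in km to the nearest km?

Leg A→B: central angle 1.8974 rad, distance 12088.6 km.
Leg B→C: central angle 1.9675 rad, distance 12534.8 km.
Total: 12088.6 + 12534.8 ≈ 24623 km.

24623 km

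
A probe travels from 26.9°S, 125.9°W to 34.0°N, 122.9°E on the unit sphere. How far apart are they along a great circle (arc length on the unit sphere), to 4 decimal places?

2.1181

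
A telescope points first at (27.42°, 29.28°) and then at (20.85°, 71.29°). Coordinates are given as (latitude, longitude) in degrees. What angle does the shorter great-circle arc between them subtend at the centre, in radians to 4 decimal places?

0.6757 rad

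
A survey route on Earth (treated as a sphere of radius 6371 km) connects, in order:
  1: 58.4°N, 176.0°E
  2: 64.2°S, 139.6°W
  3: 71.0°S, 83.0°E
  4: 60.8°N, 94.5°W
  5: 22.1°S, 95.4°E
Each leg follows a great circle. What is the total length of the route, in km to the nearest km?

Leg 1→2: central angle 2.2192 rad, distance 14138.3 km.
Leg 2→3: central angle 0.7273 rad, distance 4633.7 km.
Leg 3→4: central angle 2.9627 rad, distance 18875.5 km.
Leg 4→5: central angle 2.4555 rad, distance 15643.7 km.
Total: 14138.3 + 4633.7 + 18875.5 + 15643.7 ≈ 53291 km.

53291 km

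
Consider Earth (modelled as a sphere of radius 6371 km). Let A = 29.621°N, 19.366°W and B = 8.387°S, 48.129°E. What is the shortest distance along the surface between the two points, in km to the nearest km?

With latitudes φ₁ = 29.621°, φ₂ = -8.387° and longitude difference Δλ = 67.495°:
Haversine: a = sin²(Δφ/2) + cos φ₁ cos φ₂ sin²(Δλ/2) = 0.1060 + (0.8693)(0.9893)(0.3086) = 0.37145.
Central angle c = 2·arcsin(√a) = 1.31079 rad.
Distance = R·c = 6371 × 1.3108 ≈ 8351 km.

8351 km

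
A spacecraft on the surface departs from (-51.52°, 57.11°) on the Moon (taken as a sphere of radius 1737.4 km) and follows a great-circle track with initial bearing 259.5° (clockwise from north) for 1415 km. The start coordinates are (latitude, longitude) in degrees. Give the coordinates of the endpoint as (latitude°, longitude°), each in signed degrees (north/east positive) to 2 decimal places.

Angular distance δ = d/R = 1415/1737.4 = 0.81444 rad; initial bearing θ = 4.5291 rad.
sin φ₂ = sin φ₁ cos δ + cos φ₁ sin δ cos θ = (-0.7828)(0.6863) + (0.6222)(0.7273)(-0.1822) = -0.6197, so φ₂ = -38.30°.
Δλ = atan2(sin θ sin δ cos φ₁, cos δ − sin φ₁ sin φ₂) = atan2(-0.4450, 0.2012) = -65.676°.
λ₂ = 57.110° − 65.676° = -8.57°.

-38.30°, -8.57°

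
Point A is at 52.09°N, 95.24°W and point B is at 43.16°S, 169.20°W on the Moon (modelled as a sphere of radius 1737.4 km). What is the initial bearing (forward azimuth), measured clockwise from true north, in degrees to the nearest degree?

230°

Δλ = -73.960° = -1.2908 rad.
y = sin Δλ · cos φ₂ = (-0.9611)(0.7294) = -0.7010
x = cos φ₁ sin φ₂ − sin φ₁ cos φ₂ cos Δλ = (0.6144)(-0.6840) − (0.7890)(0.7294)(0.2763) = -0.5793
θ = atan2(y, x) = -129.57°; adding 360° gives 230°.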